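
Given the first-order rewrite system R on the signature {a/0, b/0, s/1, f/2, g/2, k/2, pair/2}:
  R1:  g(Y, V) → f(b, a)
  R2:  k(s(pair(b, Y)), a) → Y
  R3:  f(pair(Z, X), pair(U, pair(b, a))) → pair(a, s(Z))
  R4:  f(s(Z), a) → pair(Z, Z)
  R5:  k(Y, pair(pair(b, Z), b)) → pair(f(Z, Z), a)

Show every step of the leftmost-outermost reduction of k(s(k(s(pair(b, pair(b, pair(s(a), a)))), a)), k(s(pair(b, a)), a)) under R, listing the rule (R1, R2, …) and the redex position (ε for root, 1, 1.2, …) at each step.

pair(s(a), a)

1. k(s(k(s(pair(b, pair(b, pair(s(a), a)))), a)), k(s(pair(b, a)), a))  →  k(s(pair(b, pair(s(a), a))), k(s(pair(b, a)), a))   [R2 at 1.1]
2. k(s(pair(b, pair(s(a), a))), k(s(pair(b, a)), a))  →  k(s(pair(b, pair(s(a), a))), a)   [R2 at 2]
3. k(s(pair(b, pair(s(a), a))), a)  →  pair(s(a), a)   [R2 at ε]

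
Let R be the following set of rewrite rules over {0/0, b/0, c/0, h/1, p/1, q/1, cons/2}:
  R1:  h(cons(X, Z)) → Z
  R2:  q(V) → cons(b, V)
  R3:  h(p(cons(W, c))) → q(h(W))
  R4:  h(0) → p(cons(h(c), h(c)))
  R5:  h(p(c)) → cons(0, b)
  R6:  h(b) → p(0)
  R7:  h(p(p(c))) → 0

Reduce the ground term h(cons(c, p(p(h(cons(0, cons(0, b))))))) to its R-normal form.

1. h(cons(c, p(p(h(cons(0, cons(0, b)))))))  →  p(p(h(cons(0, cons(0, b)))))   [R1 at ε]
2. p(p(h(cons(0, cons(0, b)))))  →  p(p(cons(0, b)))   [R1 at 1.1]

p(p(cons(0, b)))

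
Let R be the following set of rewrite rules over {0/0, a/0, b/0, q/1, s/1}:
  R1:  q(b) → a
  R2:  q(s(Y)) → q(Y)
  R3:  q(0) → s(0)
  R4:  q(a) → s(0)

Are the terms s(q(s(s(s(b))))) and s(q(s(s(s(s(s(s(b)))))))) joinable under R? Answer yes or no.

yes — NF(t₁) = s(a), NF(t₂) = s(a)

Reduce t₁ = s(q(s(s(s(b))))):
1. s(q(s(s(s(b)))))  →  s(q(s(s(b))))   [R2 at 1]
2. s(q(s(s(b))))  →  s(q(s(b)))   [R2 at 1]
3. s(q(s(b)))  →  s(q(b))   [R2 at 1]
4. s(q(b))  →  s(a)   [R1 at 1]

Reduce t₂ = s(q(s(s(s(s(s(s(b)))))))):
1. s(q(s(s(s(s(s(s(b))))))))  →  s(q(s(s(s(s(s(b)))))))   [R2 at 1]
2. s(q(s(s(s(s(s(b)))))))  →  s(q(s(s(s(s(b))))))   [R2 at 1]
3. s(q(s(s(s(s(b))))))  →  s(q(s(s(s(b)))))   [R2 at 1]
4. s(q(s(s(s(b)))))  →  s(q(s(s(b))))   [R2 at 1]
5. s(q(s(s(b))))  →  s(q(s(b)))   [R2 at 1]
6. s(q(s(b)))  →  s(q(b))   [R2 at 1]
7. s(q(b))  →  s(a)   [R1 at 1]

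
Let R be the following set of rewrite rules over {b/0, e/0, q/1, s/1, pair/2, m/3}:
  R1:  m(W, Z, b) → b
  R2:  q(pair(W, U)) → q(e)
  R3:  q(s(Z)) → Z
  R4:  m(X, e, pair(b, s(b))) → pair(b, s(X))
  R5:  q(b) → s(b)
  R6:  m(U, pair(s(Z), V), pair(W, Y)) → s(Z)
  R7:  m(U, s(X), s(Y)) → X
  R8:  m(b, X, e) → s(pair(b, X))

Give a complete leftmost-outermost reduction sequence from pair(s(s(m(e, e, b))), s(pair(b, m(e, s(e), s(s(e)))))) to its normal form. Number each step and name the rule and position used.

pair(s(s(b)), s(pair(b, e)))

1. pair(s(s(m(e, e, b))), s(pair(b, m(e, s(e), s(s(e))))))  →  pair(s(s(b)), s(pair(b, m(e, s(e), s(s(e))))))   [R1 at 1.1.1]
2. pair(s(s(b)), s(pair(b, m(e, s(e), s(s(e))))))  →  pair(s(s(b)), s(pair(b, e)))   [R7 at 2.1.2]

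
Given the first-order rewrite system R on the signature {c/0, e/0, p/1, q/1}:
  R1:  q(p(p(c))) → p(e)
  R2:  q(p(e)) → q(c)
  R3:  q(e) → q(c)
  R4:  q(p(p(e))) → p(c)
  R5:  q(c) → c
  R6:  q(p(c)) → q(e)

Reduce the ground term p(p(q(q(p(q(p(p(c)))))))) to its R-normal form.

1. p(p(q(q(p(q(p(p(c))))))))  →  p(p(q(q(p(p(e))))))   [R1 at 1.1.1.1.1]
2. p(p(q(q(p(p(e))))))  →  p(p(q(p(c))))   [R4 at 1.1.1]
3. p(p(q(p(c))))  →  p(p(q(e)))   [R6 at 1.1]
4. p(p(q(e)))  →  p(p(q(c)))   [R3 at 1.1]
5. p(p(q(c)))  →  p(p(c))   [R5 at 1.1]

p(p(c))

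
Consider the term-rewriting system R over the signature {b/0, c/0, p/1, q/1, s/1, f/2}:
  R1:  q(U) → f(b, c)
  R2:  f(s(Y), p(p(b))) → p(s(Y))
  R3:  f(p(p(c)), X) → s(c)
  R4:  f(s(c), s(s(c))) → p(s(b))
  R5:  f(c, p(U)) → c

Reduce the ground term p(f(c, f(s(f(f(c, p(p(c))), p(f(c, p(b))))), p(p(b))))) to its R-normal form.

1. p(f(c, f(s(f(f(c, p(p(c))), p(f(c, p(b))))), p(p(b)))))  →  p(f(c, p(s(f(f(c, p(p(c))), p(f(c, p(b))))))))   [R2 at 1.2]
2. p(f(c, p(s(f(f(c, p(p(c))), p(f(c, p(b))))))))  →  p(c)   [R5 at 1]

p(c)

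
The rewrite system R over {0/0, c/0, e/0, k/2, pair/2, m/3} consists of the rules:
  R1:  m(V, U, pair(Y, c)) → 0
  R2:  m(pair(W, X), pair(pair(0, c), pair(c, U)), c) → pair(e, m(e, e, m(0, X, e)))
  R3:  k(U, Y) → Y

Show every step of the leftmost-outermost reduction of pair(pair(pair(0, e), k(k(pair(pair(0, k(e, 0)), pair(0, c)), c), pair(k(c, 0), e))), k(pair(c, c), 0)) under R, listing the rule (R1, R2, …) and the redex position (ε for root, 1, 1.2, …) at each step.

1. pair(pair(pair(0, e), k(k(pair(pair(0, k(e, 0)), pair(0, c)), c), pair(k(c, 0), e))), k(pair(c, c), 0))  →  pair(pair(pair(0, e), pair(k(c, 0), e)), k(pair(c, c), 0))   [R3 at 1.2]
2. pair(pair(pair(0, e), pair(k(c, 0), e)), k(pair(c, c), 0))  →  pair(pair(pair(0, e), pair(0, e)), k(pair(c, c), 0))   [R3 at 1.2.1]
3. pair(pair(pair(0, e), pair(0, e)), k(pair(c, c), 0))  →  pair(pair(pair(0, e), pair(0, e)), 0)   [R3 at 2]

pair(pair(pair(0, e), pair(0, e)), 0)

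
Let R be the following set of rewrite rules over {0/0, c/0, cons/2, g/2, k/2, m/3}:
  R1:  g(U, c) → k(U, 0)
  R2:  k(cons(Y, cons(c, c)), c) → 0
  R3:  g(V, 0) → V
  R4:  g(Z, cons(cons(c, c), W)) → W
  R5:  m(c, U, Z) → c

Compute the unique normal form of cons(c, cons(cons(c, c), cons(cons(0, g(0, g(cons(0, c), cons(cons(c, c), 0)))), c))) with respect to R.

cons(c, cons(cons(c, c), cons(cons(0, 0), c)))

1. cons(c, cons(cons(c, c), cons(cons(0, g(0, g(cons(0, c), cons(cons(c, c), 0)))), c)))  →  cons(c, cons(cons(c, c), cons(cons(0, g(0, 0)), c)))   [R4 at 2.2.1.2.2]
2. cons(c, cons(cons(c, c), cons(cons(0, g(0, 0)), c)))  →  cons(c, cons(cons(c, c), cons(cons(0, 0), c)))   [R3 at 2.2.1.2]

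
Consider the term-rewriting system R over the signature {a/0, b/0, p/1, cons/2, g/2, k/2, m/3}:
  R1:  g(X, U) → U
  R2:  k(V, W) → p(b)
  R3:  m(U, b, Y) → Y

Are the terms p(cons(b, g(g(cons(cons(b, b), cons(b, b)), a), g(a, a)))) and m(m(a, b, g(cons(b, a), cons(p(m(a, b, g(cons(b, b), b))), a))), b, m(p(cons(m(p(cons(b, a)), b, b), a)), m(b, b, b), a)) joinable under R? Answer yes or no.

Reduce t₁ = p(cons(b, g(g(cons(cons(b, b), cons(b, b)), a), g(a, a)))):
1. p(cons(b, g(g(cons(cons(b, b), cons(b, b)), a), g(a, a))))  →  p(cons(b, g(a, a)))   [R1 at 1.2]
2. p(cons(b, g(a, a)))  →  p(cons(b, a))   [R1 at 1.2]

Reduce t₂ = m(m(a, b, g(cons(b, a), cons(p(m(a, b, g(cons(b, b), b))), a))), b, m(p(cons(m(p(cons(b, a)), b, b), a)), m(b, b, b), a)):
1. m(m(a, b, g(cons(b, a), cons(p(m(a, b, g(cons(b, b), b))), a))), b, m(p(cons(m(p(cons(b, a)), b, b), a)), m(b, b, b), a))  →  m(p(cons(m(p(cons(b, a)), b, b), a)), m(b, b, b), a)   [R3 at ε]
2. m(p(cons(m(p(cons(b, a)), b, b), a)), m(b, b, b), a)  →  m(p(cons(b, a)), m(b, b, b), a)   [R3 at 1.1.1]
3. m(p(cons(b, a)), m(b, b, b), a)  →  m(p(cons(b, a)), b, a)   [R3 at 2]
4. m(p(cons(b, a)), b, a)  →  a   [R3 at ε]

no — NF(t₁) = p(cons(b, a)), NF(t₂) = a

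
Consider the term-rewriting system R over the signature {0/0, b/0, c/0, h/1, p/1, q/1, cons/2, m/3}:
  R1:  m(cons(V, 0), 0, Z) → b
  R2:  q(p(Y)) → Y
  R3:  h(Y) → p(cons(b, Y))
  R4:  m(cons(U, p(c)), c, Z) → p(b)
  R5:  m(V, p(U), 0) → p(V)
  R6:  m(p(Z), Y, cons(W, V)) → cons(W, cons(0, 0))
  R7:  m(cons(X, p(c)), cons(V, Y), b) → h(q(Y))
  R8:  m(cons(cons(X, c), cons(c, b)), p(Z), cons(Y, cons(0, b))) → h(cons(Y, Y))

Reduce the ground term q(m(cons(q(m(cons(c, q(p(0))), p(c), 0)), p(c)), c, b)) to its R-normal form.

1. q(m(cons(q(m(cons(c, q(p(0))), p(c), 0)), p(c)), c, b))  →  q(p(b))   [R4 at 1]
2. q(p(b))  →  b   [R2 at ε]

b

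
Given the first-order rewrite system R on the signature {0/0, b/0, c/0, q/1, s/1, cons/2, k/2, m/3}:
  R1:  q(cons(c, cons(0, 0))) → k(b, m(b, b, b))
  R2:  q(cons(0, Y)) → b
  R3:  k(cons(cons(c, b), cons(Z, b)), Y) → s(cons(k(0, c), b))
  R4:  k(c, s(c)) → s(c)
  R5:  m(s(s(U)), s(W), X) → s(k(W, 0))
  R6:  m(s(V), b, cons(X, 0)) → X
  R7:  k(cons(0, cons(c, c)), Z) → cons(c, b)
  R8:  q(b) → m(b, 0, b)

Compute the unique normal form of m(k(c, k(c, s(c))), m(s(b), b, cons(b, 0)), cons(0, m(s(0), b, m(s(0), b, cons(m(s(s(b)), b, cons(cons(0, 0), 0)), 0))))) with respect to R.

0

1. m(k(c, k(c, s(c))), m(s(b), b, cons(b, 0)), cons(0, m(s(0), b, m(s(0), b, cons(m(s(s(b)), b, cons(cons(0, 0), 0)), 0)))))  →  m(k(c, s(c)), m(s(b), b, cons(b, 0)), cons(0, m(s(0), b, m(s(0), b, cons(m(s(s(b)), b, cons(cons(0, 0), 0)), 0)))))   [R4 at 1.2]
2. m(k(c, s(c)), m(s(b), b, cons(b, 0)), cons(0, m(s(0), b, m(s(0), b, cons(m(s(s(b)), b, cons(cons(0, 0), 0)), 0)))))  →  m(s(c), m(s(b), b, cons(b, 0)), cons(0, m(s(0), b, m(s(0), b, cons(m(s(s(b)), b, cons(cons(0, 0), 0)), 0)))))   [R4 at 1]
3. m(s(c), m(s(b), b, cons(b, 0)), cons(0, m(s(0), b, m(s(0), b, cons(m(s(s(b)), b, cons(cons(0, 0), 0)), 0)))))  →  m(s(c), b, cons(0, m(s(0), b, m(s(0), b, cons(m(s(s(b)), b, cons(cons(0, 0), 0)), 0)))))   [R6 at 2]
4. m(s(c), b, cons(0, m(s(0), b, m(s(0), b, cons(m(s(s(b)), b, cons(cons(0, 0), 0)), 0)))))  →  m(s(c), b, cons(0, m(s(0), b, m(s(s(b)), b, cons(cons(0, 0), 0)))))   [R6 at 3.2.3]
5. m(s(c), b, cons(0, m(s(0), b, m(s(s(b)), b, cons(cons(0, 0), 0)))))  →  m(s(c), b, cons(0, m(s(0), b, cons(0, 0))))   [R6 at 3.2.3]
6. m(s(c), b, cons(0, m(s(0), b, cons(0, 0))))  →  m(s(c), b, cons(0, 0))   [R6 at 3.2]
7. m(s(c), b, cons(0, 0))  →  0   [R6 at ε]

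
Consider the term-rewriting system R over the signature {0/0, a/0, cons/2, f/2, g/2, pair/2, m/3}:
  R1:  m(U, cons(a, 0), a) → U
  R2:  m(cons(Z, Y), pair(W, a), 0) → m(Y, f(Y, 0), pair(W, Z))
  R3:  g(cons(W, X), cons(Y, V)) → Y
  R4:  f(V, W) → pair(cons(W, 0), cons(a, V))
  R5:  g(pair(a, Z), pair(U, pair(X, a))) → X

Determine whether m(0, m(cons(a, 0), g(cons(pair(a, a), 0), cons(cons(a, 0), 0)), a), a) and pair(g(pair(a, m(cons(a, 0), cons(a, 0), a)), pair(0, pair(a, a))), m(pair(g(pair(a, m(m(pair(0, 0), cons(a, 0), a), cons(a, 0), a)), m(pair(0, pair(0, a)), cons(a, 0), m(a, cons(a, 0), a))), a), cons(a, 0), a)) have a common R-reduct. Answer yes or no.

no — NF(t₁) = 0, NF(t₂) = pair(a, pair(0, a))

Reduce t₁ = m(0, m(cons(a, 0), g(cons(pair(a, a), 0), cons(cons(a, 0), 0)), a), a):
1. m(0, m(cons(a, 0), g(cons(pair(a, a), 0), cons(cons(a, 0), 0)), a), a)  →  m(0, m(cons(a, 0), cons(a, 0), a), a)   [R3 at 2.2]
2. m(0, m(cons(a, 0), cons(a, 0), a), a)  →  m(0, cons(a, 0), a)   [R1 at 2]
3. m(0, cons(a, 0), a)  →  0   [R1 at ε]

Reduce t₂ = pair(g(pair(a, m(cons(a, 0), cons(a, 0), a)), pair(0, pair(a, a))), m(pair(g(pair(a, m(m(pair(0, 0), cons(a, 0), a), cons(a, 0), a)), m(pair(0, pair(0, a)), cons(a, 0), m(a, cons(a, 0), a))), a), cons(a, 0), a)):
1. pair(g(pair(a, m(cons(a, 0), cons(a, 0), a)), pair(0, pair(a, a))), m(pair(g(pair(a, m(m(pair(0, 0), cons(a, 0), a), cons(a, 0), a)), m(pair(0, pair(0, a)), cons(a, 0), m(a, cons(a, 0), a))), a), cons(a, 0), a))  →  pair(a, m(pair(g(pair(a, m(m(pair(0, 0), cons(a, 0), a), cons(a, 0), a)), m(pair(0, pair(0, a)), cons(a, 0), m(a, cons(a, 0), a))), a), cons(a, 0), a))   [R5 at 1]
2. pair(a, m(pair(g(pair(a, m(m(pair(0, 0), cons(a, 0), a), cons(a, 0), a)), m(pair(0, pair(0, a)), cons(a, 0), m(a, cons(a, 0), a))), a), cons(a, 0), a))  →  pair(a, pair(g(pair(a, m(m(pair(0, 0), cons(a, 0), a), cons(a, 0), a)), m(pair(0, pair(0, a)), cons(a, 0), m(a, cons(a, 0), a))), a))   [R1 at 2]
3. pair(a, pair(g(pair(a, m(m(pair(0, 0), cons(a, 0), a), cons(a, 0), a)), m(pair(0, pair(0, a)), cons(a, 0), m(a, cons(a, 0), a))), a))  →  pair(a, pair(g(pair(a, m(pair(0, 0), cons(a, 0), a)), m(pair(0, pair(0, a)), cons(a, 0), m(a, cons(a, 0), a))), a))   [R1 at 2.1.1.2]
4. pair(a, pair(g(pair(a, m(pair(0, 0), cons(a, 0), a)), m(pair(0, pair(0, a)), cons(a, 0), m(a, cons(a, 0), a))), a))  →  pair(a, pair(g(pair(a, pair(0, 0)), m(pair(0, pair(0, a)), cons(a, 0), m(a, cons(a, 0), a))), a))   [R1 at 2.1.1.2]
5. pair(a, pair(g(pair(a, pair(0, 0)), m(pair(0, pair(0, a)), cons(a, 0), m(a, cons(a, 0), a))), a))  →  pair(a, pair(g(pair(a, pair(0, 0)), m(pair(0, pair(0, a)), cons(a, 0), a)), a))   [R1 at 2.1.2.3]
6. pair(a, pair(g(pair(a, pair(0, 0)), m(pair(0, pair(0, a)), cons(a, 0), a)), a))  →  pair(a, pair(g(pair(a, pair(0, 0)), pair(0, pair(0, a))), a))   [R1 at 2.1.2]
7. pair(a, pair(g(pair(a, pair(0, 0)), pair(0, pair(0, a))), a))  →  pair(a, pair(0, a))   [R5 at 2.1]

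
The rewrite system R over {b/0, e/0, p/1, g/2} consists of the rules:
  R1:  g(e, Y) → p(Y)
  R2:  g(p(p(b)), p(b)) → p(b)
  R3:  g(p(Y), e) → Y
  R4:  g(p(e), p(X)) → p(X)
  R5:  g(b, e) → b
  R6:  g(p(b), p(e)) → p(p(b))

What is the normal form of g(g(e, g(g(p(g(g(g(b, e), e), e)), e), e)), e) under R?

b

1. g(g(e, g(g(p(g(g(g(b, e), e), e)), e), e)), e)  →  g(p(g(g(p(g(g(g(b, e), e), e)), e), e)), e)   [R1 at 1]
2. g(p(g(g(p(g(g(g(b, e), e), e)), e), e)), e)  →  g(g(p(g(g(g(b, e), e), e)), e), e)   [R3 at ε]
3. g(g(p(g(g(g(b, e), e), e)), e), e)  →  g(g(g(g(b, e), e), e), e)   [R3 at 1]
4. g(g(g(g(b, e), e), e), e)  →  g(g(g(b, e), e), e)   [R5 at 1.1.1]
5. g(g(g(b, e), e), e)  →  g(g(b, e), e)   [R5 at 1.1]
6. g(g(b, e), e)  →  g(b, e)   [R5 at 1]
7. g(b, e)  →  b   [R5 at ε]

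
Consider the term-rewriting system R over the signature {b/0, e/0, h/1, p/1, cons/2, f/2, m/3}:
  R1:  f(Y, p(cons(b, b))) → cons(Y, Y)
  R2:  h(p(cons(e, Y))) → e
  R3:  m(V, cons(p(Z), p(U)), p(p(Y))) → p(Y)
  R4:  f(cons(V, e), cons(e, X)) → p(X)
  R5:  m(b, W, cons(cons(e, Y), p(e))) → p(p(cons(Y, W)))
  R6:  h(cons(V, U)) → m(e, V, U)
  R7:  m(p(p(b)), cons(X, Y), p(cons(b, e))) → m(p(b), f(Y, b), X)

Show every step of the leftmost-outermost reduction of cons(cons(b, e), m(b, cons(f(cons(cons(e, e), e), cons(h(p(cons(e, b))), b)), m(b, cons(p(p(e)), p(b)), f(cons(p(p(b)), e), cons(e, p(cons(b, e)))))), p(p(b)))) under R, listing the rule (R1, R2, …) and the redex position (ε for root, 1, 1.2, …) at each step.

cons(cons(b, e), p(b))

1. cons(cons(b, e), m(b, cons(f(cons(cons(e, e), e), cons(h(p(cons(e, b))), b)), m(b, cons(p(p(e)), p(b)), f(cons(p(p(b)), e), cons(e, p(cons(b, e)))))), p(p(b))))  →  cons(cons(b, e), m(b, cons(f(cons(cons(e, e), e), cons(e, b)), m(b, cons(p(p(e)), p(b)), f(cons(p(p(b)), e), cons(e, p(cons(b, e)))))), p(p(b))))   [R2 at 2.2.1.2.1]
2. cons(cons(b, e), m(b, cons(f(cons(cons(e, e), e), cons(e, b)), m(b, cons(p(p(e)), p(b)), f(cons(p(p(b)), e), cons(e, p(cons(b, e)))))), p(p(b))))  →  cons(cons(b, e), m(b, cons(p(b), m(b, cons(p(p(e)), p(b)), f(cons(p(p(b)), e), cons(e, p(cons(b, e)))))), p(p(b))))   [R4 at 2.2.1]
3. cons(cons(b, e), m(b, cons(p(b), m(b, cons(p(p(e)), p(b)), f(cons(p(p(b)), e), cons(e, p(cons(b, e)))))), p(p(b))))  →  cons(cons(b, e), m(b, cons(p(b), m(b, cons(p(p(e)), p(b)), p(p(cons(b, e))))), p(p(b))))   [R4 at 2.2.2.3]
4. cons(cons(b, e), m(b, cons(p(b), m(b, cons(p(p(e)), p(b)), p(p(cons(b, e))))), p(p(b))))  →  cons(cons(b, e), m(b, cons(p(b), p(cons(b, e))), p(p(b))))   [R3 at 2.2.2]
5. cons(cons(b, e), m(b, cons(p(b), p(cons(b, e))), p(p(b))))  →  cons(cons(b, e), p(b))   [R3 at 2]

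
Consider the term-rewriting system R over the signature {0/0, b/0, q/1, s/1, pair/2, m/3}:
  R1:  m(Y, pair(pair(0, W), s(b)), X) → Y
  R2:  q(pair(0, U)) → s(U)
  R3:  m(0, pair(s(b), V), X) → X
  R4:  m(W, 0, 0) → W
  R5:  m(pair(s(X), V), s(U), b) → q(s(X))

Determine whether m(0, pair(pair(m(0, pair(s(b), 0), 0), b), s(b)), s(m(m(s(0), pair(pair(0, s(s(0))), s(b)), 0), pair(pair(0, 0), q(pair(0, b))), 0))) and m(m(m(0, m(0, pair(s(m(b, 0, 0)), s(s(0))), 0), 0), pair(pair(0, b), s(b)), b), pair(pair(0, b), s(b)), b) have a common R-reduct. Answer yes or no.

Reduce t₁ = m(0, pair(pair(m(0, pair(s(b), 0), 0), b), s(b)), s(m(m(s(0), pair(pair(0, s(s(0))), s(b)), 0), pair(pair(0, 0), q(pair(0, b))), 0))):
1. m(0, pair(pair(m(0, pair(s(b), 0), 0), b), s(b)), s(m(m(s(0), pair(pair(0, s(s(0))), s(b)), 0), pair(pair(0, 0), q(pair(0, b))), 0)))  →  m(0, pair(pair(0, b), s(b)), s(m(m(s(0), pair(pair(0, s(s(0))), s(b)), 0), pair(pair(0, 0), q(pair(0, b))), 0)))   [R3 at 2.1.1]
2. m(0, pair(pair(0, b), s(b)), s(m(m(s(0), pair(pair(0, s(s(0))), s(b)), 0), pair(pair(0, 0), q(pair(0, b))), 0)))  →  0   [R1 at ε]

Reduce t₂ = m(m(m(0, m(0, pair(s(m(b, 0, 0)), s(s(0))), 0), 0), pair(pair(0, b), s(b)), b), pair(pair(0, b), s(b)), b):
1. m(m(m(0, m(0, pair(s(m(b, 0, 0)), s(s(0))), 0), 0), pair(pair(0, b), s(b)), b), pair(pair(0, b), s(b)), b)  →  m(m(0, m(0, pair(s(m(b, 0, 0)), s(s(0))), 0), 0), pair(pair(0, b), s(b)), b)   [R1 at ε]
2. m(m(0, m(0, pair(s(m(b, 0, 0)), s(s(0))), 0), 0), pair(pair(0, b), s(b)), b)  →  m(0, m(0, pair(s(m(b, 0, 0)), s(s(0))), 0), 0)   [R1 at ε]
3. m(0, m(0, pair(s(m(b, 0, 0)), s(s(0))), 0), 0)  →  m(0, m(0, pair(s(b), s(s(0))), 0), 0)   [R4 at 2.2.1.1]
4. m(0, m(0, pair(s(b), s(s(0))), 0), 0)  →  m(0, 0, 0)   [R3 at 2]
5. m(0, 0, 0)  →  0   [R4 at ε]

yes — NF(t₁) = 0, NF(t₂) = 0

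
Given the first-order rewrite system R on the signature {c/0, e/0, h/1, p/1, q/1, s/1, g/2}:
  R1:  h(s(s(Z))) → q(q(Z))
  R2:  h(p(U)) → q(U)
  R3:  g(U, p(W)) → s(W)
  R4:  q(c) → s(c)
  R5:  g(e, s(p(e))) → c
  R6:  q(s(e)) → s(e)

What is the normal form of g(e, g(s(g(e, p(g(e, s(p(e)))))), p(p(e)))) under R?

1. g(e, g(s(g(e, p(g(e, s(p(e)))))), p(p(e))))  →  g(e, s(p(e)))   [R3 at 2]
2. g(e, s(p(e)))  →  c   [R5 at ε]

c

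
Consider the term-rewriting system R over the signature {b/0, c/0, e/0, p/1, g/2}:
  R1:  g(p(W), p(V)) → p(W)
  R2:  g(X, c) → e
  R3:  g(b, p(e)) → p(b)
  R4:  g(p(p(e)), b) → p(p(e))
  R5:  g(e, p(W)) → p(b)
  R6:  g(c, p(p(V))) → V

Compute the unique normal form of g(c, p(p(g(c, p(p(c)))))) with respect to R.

1. g(c, p(p(g(c, p(p(c))))))  →  g(c, p(p(c)))   [R6 at ε]
2. g(c, p(p(c)))  →  c   [R6 at ε]

c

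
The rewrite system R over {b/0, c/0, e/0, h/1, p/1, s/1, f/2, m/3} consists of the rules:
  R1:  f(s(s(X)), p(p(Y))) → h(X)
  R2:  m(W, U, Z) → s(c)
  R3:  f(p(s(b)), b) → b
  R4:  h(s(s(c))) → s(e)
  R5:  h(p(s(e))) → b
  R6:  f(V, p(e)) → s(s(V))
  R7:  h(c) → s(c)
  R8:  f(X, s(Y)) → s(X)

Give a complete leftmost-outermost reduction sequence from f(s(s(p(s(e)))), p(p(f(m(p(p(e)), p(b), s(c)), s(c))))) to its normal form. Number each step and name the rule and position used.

1. f(s(s(p(s(e)))), p(p(f(m(p(p(e)), p(b), s(c)), s(c)))))  →  h(p(s(e)))   [R1 at ε]
2. h(p(s(e)))  →  b   [R5 at ε]

b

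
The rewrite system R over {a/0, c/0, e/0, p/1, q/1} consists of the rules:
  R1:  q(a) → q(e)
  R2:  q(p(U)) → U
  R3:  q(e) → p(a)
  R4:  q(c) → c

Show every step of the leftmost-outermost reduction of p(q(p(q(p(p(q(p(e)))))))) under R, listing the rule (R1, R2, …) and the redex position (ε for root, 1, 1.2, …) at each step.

p(p(e))

1. p(q(p(q(p(p(q(p(e))))))))  →  p(q(p(p(q(p(e))))))   [R2 at 1]
2. p(q(p(p(q(p(e))))))  →  p(p(q(p(e))))   [R2 at 1]
3. p(p(q(p(e))))  →  p(p(e))   [R2 at 1.1]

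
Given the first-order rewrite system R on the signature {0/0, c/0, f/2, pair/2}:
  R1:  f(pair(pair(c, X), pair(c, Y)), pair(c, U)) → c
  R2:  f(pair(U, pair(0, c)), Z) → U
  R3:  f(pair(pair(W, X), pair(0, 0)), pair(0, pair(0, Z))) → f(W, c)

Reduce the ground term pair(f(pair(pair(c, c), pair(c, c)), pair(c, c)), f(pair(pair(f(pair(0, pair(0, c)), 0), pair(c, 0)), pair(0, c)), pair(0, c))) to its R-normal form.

1. pair(f(pair(pair(c, c), pair(c, c)), pair(c, c)), f(pair(pair(f(pair(0, pair(0, c)), 0), pair(c, 0)), pair(0, c)), pair(0, c)))  →  pair(c, f(pair(pair(f(pair(0, pair(0, c)), 0), pair(c, 0)), pair(0, c)), pair(0, c)))   [R1 at 1]
2. pair(c, f(pair(pair(f(pair(0, pair(0, c)), 0), pair(c, 0)), pair(0, c)), pair(0, c)))  →  pair(c, pair(f(pair(0, pair(0, c)), 0), pair(c, 0)))   [R2 at 2]
3. pair(c, pair(f(pair(0, pair(0, c)), 0), pair(c, 0)))  →  pair(c, pair(0, pair(c, 0)))   [R2 at 2.1]

pair(c, pair(0, pair(c, 0)))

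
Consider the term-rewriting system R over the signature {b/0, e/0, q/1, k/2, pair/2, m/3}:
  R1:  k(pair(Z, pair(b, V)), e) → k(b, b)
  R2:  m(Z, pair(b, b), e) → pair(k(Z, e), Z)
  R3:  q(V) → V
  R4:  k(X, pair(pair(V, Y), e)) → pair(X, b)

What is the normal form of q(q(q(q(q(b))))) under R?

1. q(q(q(q(q(b)))))  →  q(q(q(q(b))))   [R3 at ε]
2. q(q(q(q(b))))  →  q(q(q(b)))   [R3 at ε]
3. q(q(q(b)))  →  q(q(b))   [R3 at ε]
4. q(q(b))  →  q(b)   [R3 at ε]
5. q(b)  →  b   [R3 at ε]

b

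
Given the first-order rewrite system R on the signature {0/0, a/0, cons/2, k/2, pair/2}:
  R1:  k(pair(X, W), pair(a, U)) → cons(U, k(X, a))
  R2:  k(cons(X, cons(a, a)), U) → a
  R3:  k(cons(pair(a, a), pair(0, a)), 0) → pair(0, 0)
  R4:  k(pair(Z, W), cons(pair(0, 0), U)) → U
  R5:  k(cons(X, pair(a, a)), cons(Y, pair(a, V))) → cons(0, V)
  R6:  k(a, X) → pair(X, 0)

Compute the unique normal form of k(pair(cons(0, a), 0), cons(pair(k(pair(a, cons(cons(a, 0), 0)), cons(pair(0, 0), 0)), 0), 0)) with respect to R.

1. k(pair(cons(0, a), 0), cons(pair(k(pair(a, cons(cons(a, 0), 0)), cons(pair(0, 0), 0)), 0), 0))  →  k(pair(cons(0, a), 0), cons(pair(0, 0), 0))   [R4 at 2.1.1]
2. k(pair(cons(0, a), 0), cons(pair(0, 0), 0))  →  0   [R4 at ε]

0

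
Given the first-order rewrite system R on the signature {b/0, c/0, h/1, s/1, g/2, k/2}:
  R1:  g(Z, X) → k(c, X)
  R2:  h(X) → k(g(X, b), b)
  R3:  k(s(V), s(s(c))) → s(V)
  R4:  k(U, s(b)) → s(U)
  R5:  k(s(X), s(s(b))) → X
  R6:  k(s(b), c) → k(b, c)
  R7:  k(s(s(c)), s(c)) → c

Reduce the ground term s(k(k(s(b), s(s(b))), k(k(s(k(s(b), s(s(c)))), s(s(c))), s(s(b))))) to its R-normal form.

s(s(b))

1. s(k(k(s(b), s(s(b))), k(k(s(k(s(b), s(s(c)))), s(s(c))), s(s(b)))))  →  s(k(b, k(k(s(k(s(b), s(s(c)))), s(s(c))), s(s(b)))))   [R5 at 1.1]
2. s(k(b, k(k(s(k(s(b), s(s(c)))), s(s(c))), s(s(b)))))  →  s(k(b, k(s(k(s(b), s(s(c)))), s(s(b)))))   [R3 at 1.2.1]
3. s(k(b, k(s(k(s(b), s(s(c)))), s(s(b)))))  →  s(k(b, k(s(b), s(s(c)))))   [R5 at 1.2]
4. s(k(b, k(s(b), s(s(c)))))  →  s(k(b, s(b)))   [R3 at 1.2]
5. s(k(b, s(b)))  →  s(s(b))   [R4 at 1]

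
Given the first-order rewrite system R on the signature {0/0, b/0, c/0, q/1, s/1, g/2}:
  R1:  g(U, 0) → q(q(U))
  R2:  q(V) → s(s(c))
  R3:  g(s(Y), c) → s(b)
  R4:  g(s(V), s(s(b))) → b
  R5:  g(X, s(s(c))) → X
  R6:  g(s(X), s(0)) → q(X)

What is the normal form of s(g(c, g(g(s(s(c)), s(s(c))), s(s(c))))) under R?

s(c)

1. s(g(c, g(g(s(s(c)), s(s(c))), s(s(c)))))  →  s(g(c, g(s(s(c)), s(s(c)))))   [R5 at 1.2]
2. s(g(c, g(s(s(c)), s(s(c)))))  →  s(g(c, s(s(c))))   [R5 at 1.2]
3. s(g(c, s(s(c))))  →  s(c)   [R5 at 1]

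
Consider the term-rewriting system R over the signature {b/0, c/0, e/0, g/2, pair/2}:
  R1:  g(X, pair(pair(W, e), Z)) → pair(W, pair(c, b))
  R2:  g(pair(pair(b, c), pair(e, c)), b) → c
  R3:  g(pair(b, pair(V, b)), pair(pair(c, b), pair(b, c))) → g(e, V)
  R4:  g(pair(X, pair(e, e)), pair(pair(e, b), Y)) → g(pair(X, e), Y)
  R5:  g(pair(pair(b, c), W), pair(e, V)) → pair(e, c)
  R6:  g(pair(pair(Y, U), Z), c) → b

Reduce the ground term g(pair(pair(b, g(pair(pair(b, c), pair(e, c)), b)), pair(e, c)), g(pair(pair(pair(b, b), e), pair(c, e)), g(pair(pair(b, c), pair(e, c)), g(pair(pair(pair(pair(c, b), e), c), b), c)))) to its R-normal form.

c

1. g(pair(pair(b, g(pair(pair(b, c), pair(e, c)), b)), pair(e, c)), g(pair(pair(pair(b, b), e), pair(c, e)), g(pair(pair(b, c), pair(e, c)), g(pair(pair(pair(pair(c, b), e), c), b), c))))  →  g(pair(pair(b, c), pair(e, c)), g(pair(pair(pair(b, b), e), pair(c, e)), g(pair(pair(b, c), pair(e, c)), g(pair(pair(pair(pair(c, b), e), c), b), c))))   [R2 at 1.1.2]
2. g(pair(pair(b, c), pair(e, c)), g(pair(pair(pair(b, b), e), pair(c, e)), g(pair(pair(b, c), pair(e, c)), g(pair(pair(pair(pair(c, b), e), c), b), c))))  →  g(pair(pair(b, c), pair(e, c)), g(pair(pair(pair(b, b), e), pair(c, e)), g(pair(pair(b, c), pair(e, c)), b)))   [R6 at 2.2.2]
3. g(pair(pair(b, c), pair(e, c)), g(pair(pair(pair(b, b), e), pair(c, e)), g(pair(pair(b, c), pair(e, c)), b)))  →  g(pair(pair(b, c), pair(e, c)), g(pair(pair(pair(b, b), e), pair(c, e)), c))   [R2 at 2.2]
4. g(pair(pair(b, c), pair(e, c)), g(pair(pair(pair(b, b), e), pair(c, e)), c))  →  g(pair(pair(b, c), pair(e, c)), b)   [R6 at 2]
5. g(pair(pair(b, c), pair(e, c)), b)  →  c   [R2 at ε]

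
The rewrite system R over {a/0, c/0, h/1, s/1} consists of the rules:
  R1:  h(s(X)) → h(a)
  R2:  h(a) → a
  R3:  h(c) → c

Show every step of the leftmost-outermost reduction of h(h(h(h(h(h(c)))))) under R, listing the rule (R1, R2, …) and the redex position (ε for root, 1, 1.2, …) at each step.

c

1. h(h(h(h(h(h(c))))))  →  h(h(h(h(h(c)))))   [R3 at 1.1.1.1.1]
2. h(h(h(h(h(c)))))  →  h(h(h(h(c))))   [R3 at 1.1.1.1]
3. h(h(h(h(c))))  →  h(h(h(c)))   [R3 at 1.1.1]
4. h(h(h(c)))  →  h(h(c))   [R3 at 1.1]
5. h(h(c))  →  h(c)   [R3 at 1]
6. h(c)  →  c   [R3 at ε]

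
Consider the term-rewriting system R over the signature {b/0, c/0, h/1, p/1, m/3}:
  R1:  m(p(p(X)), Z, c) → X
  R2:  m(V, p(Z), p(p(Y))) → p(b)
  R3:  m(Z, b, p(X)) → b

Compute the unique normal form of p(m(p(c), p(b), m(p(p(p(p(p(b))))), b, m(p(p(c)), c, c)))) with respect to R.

p(p(b))

1. p(m(p(c), p(b), m(p(p(p(p(p(b))))), b, m(p(p(c)), c, c))))  →  p(m(p(c), p(b), m(p(p(p(p(p(b))))), b, c)))   [R1 at 1.3.3]
2. p(m(p(c), p(b), m(p(p(p(p(p(b))))), b, c)))  →  p(m(p(c), p(b), p(p(p(b)))))   [R1 at 1.3]
3. p(m(p(c), p(b), p(p(p(b)))))  →  p(p(b))   [R2 at 1]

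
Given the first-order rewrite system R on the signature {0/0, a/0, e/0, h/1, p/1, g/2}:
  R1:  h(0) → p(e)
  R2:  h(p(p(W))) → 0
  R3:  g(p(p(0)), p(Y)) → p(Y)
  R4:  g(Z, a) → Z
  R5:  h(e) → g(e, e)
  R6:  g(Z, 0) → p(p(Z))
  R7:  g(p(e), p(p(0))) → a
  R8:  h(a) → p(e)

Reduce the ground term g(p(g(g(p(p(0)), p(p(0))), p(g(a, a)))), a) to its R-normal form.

p(p(a))

1. g(p(g(g(p(p(0)), p(p(0))), p(g(a, a)))), a)  →  p(g(g(p(p(0)), p(p(0))), p(g(a, a))))   [R4 at ε]
2. p(g(g(p(p(0)), p(p(0))), p(g(a, a))))  →  p(g(p(p(0)), p(g(a, a))))   [R3 at 1.1]
3. p(g(p(p(0)), p(g(a, a))))  →  p(p(g(a, a)))   [R3 at 1]
4. p(p(g(a, a)))  →  p(p(a))   [R4 at 1.1]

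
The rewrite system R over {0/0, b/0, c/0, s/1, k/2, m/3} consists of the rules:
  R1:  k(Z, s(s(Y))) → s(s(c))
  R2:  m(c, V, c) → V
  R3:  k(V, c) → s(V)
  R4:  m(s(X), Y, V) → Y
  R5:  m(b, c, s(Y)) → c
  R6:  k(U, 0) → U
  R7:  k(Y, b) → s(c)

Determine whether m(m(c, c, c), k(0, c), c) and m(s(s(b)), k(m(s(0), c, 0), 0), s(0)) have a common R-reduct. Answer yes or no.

no — NF(t₁) = s(0), NF(t₂) = c

Reduce t₁ = m(m(c, c, c), k(0, c), c):
1. m(m(c, c, c), k(0, c), c)  →  m(c, k(0, c), c)   [R2 at 1]
2. m(c, k(0, c), c)  →  k(0, c)   [R2 at ε]
3. k(0, c)  →  s(0)   [R3 at ε]

Reduce t₂ = m(s(s(b)), k(m(s(0), c, 0), 0), s(0)):
1. m(s(s(b)), k(m(s(0), c, 0), 0), s(0))  →  k(m(s(0), c, 0), 0)   [R4 at ε]
2. k(m(s(0), c, 0), 0)  →  m(s(0), c, 0)   [R6 at ε]
3. m(s(0), c, 0)  →  c   [R4 at ε]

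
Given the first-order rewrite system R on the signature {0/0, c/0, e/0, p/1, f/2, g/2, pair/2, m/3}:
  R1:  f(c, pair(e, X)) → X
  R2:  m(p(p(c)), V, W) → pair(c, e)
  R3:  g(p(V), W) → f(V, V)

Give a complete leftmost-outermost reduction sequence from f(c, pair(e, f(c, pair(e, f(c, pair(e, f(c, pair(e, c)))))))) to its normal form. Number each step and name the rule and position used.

c

1. f(c, pair(e, f(c, pair(e, f(c, pair(e, f(c, pair(e, c))))))))  →  f(c, pair(e, f(c, pair(e, f(c, pair(e, c))))))   [R1 at ε]
2. f(c, pair(e, f(c, pair(e, f(c, pair(e, c))))))  →  f(c, pair(e, f(c, pair(e, c))))   [R1 at ε]
3. f(c, pair(e, f(c, pair(e, c))))  →  f(c, pair(e, c))   [R1 at ε]
4. f(c, pair(e, c))  →  c   [R1 at ε]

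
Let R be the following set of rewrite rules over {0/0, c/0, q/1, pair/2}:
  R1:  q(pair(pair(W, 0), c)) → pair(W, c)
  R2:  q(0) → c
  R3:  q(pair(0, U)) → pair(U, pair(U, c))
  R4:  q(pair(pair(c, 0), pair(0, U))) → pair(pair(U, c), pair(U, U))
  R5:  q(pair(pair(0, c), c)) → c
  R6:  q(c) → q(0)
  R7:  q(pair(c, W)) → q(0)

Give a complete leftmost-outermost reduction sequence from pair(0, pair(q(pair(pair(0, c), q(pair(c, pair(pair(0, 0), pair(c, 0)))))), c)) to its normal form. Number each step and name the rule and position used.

1. pair(0, pair(q(pair(pair(0, c), q(pair(c, pair(pair(0, 0), pair(c, 0)))))), c))  →  pair(0, pair(q(pair(pair(0, c), q(0))), c))   [R7 at 2.1.1.2]
2. pair(0, pair(q(pair(pair(0, c), q(0))), c))  →  pair(0, pair(q(pair(pair(0, c), c)), c))   [R2 at 2.1.1.2]
3. pair(0, pair(q(pair(pair(0, c), c)), c))  →  pair(0, pair(c, c))   [R5 at 2.1]

pair(0, pair(c, c))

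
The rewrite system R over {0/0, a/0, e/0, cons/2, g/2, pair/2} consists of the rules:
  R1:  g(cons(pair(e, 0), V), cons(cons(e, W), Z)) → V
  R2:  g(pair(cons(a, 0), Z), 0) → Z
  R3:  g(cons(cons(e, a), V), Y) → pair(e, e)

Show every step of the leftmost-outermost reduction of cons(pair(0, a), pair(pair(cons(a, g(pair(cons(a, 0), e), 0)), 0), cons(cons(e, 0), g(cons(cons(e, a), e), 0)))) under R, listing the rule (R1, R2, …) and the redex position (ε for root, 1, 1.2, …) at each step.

cons(pair(0, a), pair(pair(cons(a, e), 0), cons(cons(e, 0), pair(e, e))))

1. cons(pair(0, a), pair(pair(cons(a, g(pair(cons(a, 0), e), 0)), 0), cons(cons(e, 0), g(cons(cons(e, a), e), 0))))  →  cons(pair(0, a), pair(pair(cons(a, e), 0), cons(cons(e, 0), g(cons(cons(e, a), e), 0))))   [R2 at 2.1.1.2]
2. cons(pair(0, a), pair(pair(cons(a, e), 0), cons(cons(e, 0), g(cons(cons(e, a), e), 0))))  →  cons(pair(0, a), pair(pair(cons(a, e), 0), cons(cons(e, 0), pair(e, e))))   [R3 at 2.2.2]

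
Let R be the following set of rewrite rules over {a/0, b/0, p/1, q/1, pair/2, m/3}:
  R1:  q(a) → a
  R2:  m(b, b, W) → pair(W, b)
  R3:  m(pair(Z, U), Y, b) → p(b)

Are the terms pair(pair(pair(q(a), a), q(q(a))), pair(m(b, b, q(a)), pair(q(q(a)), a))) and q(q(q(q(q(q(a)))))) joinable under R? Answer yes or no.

no — NF(t₁) = pair(pair(pair(a, a), a), pair(pair(a, b), pair(a, a))), NF(t₂) = a

Reduce t₁ = pair(pair(pair(q(a), a), q(q(a))), pair(m(b, b, q(a)), pair(q(q(a)), a))):
1. pair(pair(pair(q(a), a), q(q(a))), pair(m(b, b, q(a)), pair(q(q(a)), a)))  →  pair(pair(pair(a, a), q(q(a))), pair(m(b, b, q(a)), pair(q(q(a)), a)))   [R1 at 1.1.1]
2. pair(pair(pair(a, a), q(q(a))), pair(m(b, b, q(a)), pair(q(q(a)), a)))  →  pair(pair(pair(a, a), q(a)), pair(m(b, b, q(a)), pair(q(q(a)), a)))   [R1 at 1.2.1]
3. pair(pair(pair(a, a), q(a)), pair(m(b, b, q(a)), pair(q(q(a)), a)))  →  pair(pair(pair(a, a), a), pair(m(b, b, q(a)), pair(q(q(a)), a)))   [R1 at 1.2]
4. pair(pair(pair(a, a), a), pair(m(b, b, q(a)), pair(q(q(a)), a)))  →  pair(pair(pair(a, a), a), pair(pair(q(a), b), pair(q(q(a)), a)))   [R2 at 2.1]
5. pair(pair(pair(a, a), a), pair(pair(q(a), b), pair(q(q(a)), a)))  →  pair(pair(pair(a, a), a), pair(pair(a, b), pair(q(q(a)), a)))   [R1 at 2.1.1]
6. pair(pair(pair(a, a), a), pair(pair(a, b), pair(q(q(a)), a)))  →  pair(pair(pair(a, a), a), pair(pair(a, b), pair(q(a), a)))   [R1 at 2.2.1.1]
7. pair(pair(pair(a, a), a), pair(pair(a, b), pair(q(a), a)))  →  pair(pair(pair(a, a), a), pair(pair(a, b), pair(a, a)))   [R1 at 2.2.1]

Reduce t₂ = q(q(q(q(q(q(a)))))):
1. q(q(q(q(q(q(a))))))  →  q(q(q(q(q(a)))))   [R1 at 1.1.1.1.1]
2. q(q(q(q(q(a)))))  →  q(q(q(q(a))))   [R1 at 1.1.1.1]
3. q(q(q(q(a))))  →  q(q(q(a)))   [R1 at 1.1.1]
4. q(q(q(a)))  →  q(q(a))   [R1 at 1.1]
5. q(q(a))  →  q(a)   [R1 at 1]
6. q(a)  →  a   [R1 at ε]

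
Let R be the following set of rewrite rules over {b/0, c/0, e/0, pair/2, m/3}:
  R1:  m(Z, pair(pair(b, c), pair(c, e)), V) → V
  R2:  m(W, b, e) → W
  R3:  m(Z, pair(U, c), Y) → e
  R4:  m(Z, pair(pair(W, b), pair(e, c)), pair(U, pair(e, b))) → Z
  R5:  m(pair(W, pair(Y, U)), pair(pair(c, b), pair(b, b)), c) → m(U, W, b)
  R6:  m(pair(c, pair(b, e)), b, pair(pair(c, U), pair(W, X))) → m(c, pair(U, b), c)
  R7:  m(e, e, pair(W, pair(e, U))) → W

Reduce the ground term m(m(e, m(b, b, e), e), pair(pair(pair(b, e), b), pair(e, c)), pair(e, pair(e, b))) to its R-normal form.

1. m(m(e, m(b, b, e), e), pair(pair(pair(b, e), b), pair(e, c)), pair(e, pair(e, b)))  →  m(e, m(b, b, e), e)   [R4 at ε]
2. m(e, m(b, b, e), e)  →  m(e, b, e)   [R2 at 2]
3. m(e, b, e)  →  e   [R2 at ε]

e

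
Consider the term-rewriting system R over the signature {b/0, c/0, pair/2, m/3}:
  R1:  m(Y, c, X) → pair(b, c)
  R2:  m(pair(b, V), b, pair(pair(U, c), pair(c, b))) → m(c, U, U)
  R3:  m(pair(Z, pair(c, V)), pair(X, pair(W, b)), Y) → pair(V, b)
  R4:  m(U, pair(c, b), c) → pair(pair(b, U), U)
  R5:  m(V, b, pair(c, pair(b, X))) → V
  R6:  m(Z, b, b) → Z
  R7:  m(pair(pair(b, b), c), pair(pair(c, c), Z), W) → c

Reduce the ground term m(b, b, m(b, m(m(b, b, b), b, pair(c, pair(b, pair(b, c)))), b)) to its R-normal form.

1. m(b, b, m(b, m(m(b, b, b), b, pair(c, pair(b, pair(b, c)))), b))  →  m(b, b, m(b, m(b, b, b), b))   [R5 at 3.2]
2. m(b, b, m(b, m(b, b, b), b))  →  m(b, b, m(b, b, b))   [R6 at 3.2]
3. m(b, b, m(b, b, b))  →  m(b, b, b)   [R6 at 3]
4. m(b, b, b)  →  b   [R6 at ε]

b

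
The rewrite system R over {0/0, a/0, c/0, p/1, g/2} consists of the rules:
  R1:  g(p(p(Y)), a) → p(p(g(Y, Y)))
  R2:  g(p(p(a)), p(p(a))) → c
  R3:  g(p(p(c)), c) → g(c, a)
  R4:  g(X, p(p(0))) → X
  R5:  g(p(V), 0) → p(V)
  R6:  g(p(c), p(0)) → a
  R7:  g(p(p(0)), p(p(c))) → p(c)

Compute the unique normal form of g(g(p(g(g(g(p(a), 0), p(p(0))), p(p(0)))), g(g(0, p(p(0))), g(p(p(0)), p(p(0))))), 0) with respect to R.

p(p(a))

1. g(g(p(g(g(g(p(a), 0), p(p(0))), p(p(0)))), g(g(0, p(p(0))), g(p(p(0)), p(p(0))))), 0)  →  g(g(p(g(g(p(a), 0), p(p(0)))), g(g(0, p(p(0))), g(p(p(0)), p(p(0))))), 0)   [R4 at 1.1.1]
2. g(g(p(g(g(p(a), 0), p(p(0)))), g(g(0, p(p(0))), g(p(p(0)), p(p(0))))), 0)  →  g(g(p(g(p(a), 0)), g(g(0, p(p(0))), g(p(p(0)), p(p(0))))), 0)   [R4 at 1.1.1]
3. g(g(p(g(p(a), 0)), g(g(0, p(p(0))), g(p(p(0)), p(p(0))))), 0)  →  g(g(p(p(a)), g(g(0, p(p(0))), g(p(p(0)), p(p(0))))), 0)   [R5 at 1.1.1]
4. g(g(p(p(a)), g(g(0, p(p(0))), g(p(p(0)), p(p(0))))), 0)  →  g(g(p(p(a)), g(0, g(p(p(0)), p(p(0))))), 0)   [R4 at 1.2.1]
5. g(g(p(p(a)), g(0, g(p(p(0)), p(p(0))))), 0)  →  g(g(p(p(a)), g(0, p(p(0)))), 0)   [R4 at 1.2.2]
6. g(g(p(p(a)), g(0, p(p(0)))), 0)  →  g(g(p(p(a)), 0), 0)   [R4 at 1.2]
7. g(g(p(p(a)), 0), 0)  →  g(p(p(a)), 0)   [R5 at 1]
8. g(p(p(a)), 0)  →  p(p(a))   [R5 at ε]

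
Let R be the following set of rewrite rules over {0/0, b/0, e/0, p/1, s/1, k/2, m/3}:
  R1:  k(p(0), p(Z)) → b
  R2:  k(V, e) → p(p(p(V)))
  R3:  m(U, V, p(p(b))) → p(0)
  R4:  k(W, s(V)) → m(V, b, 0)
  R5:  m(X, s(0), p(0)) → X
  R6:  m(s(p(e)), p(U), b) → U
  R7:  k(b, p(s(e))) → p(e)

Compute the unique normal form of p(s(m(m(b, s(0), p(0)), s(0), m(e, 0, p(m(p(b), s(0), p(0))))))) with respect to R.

p(s(b))

1. p(s(m(m(b, s(0), p(0)), s(0), m(e, 0, p(m(p(b), s(0), p(0)))))))  →  p(s(m(b, s(0), m(e, 0, p(m(p(b), s(0), p(0)))))))   [R5 at 1.1.1]
2. p(s(m(b, s(0), m(e, 0, p(m(p(b), s(0), p(0)))))))  →  p(s(m(b, s(0), m(e, 0, p(p(b))))))   [R5 at 1.1.3.3.1]
3. p(s(m(b, s(0), m(e, 0, p(p(b))))))  →  p(s(m(b, s(0), p(0))))   [R3 at 1.1.3]
4. p(s(m(b, s(0), p(0))))  →  p(s(b))   [R5 at 1.1]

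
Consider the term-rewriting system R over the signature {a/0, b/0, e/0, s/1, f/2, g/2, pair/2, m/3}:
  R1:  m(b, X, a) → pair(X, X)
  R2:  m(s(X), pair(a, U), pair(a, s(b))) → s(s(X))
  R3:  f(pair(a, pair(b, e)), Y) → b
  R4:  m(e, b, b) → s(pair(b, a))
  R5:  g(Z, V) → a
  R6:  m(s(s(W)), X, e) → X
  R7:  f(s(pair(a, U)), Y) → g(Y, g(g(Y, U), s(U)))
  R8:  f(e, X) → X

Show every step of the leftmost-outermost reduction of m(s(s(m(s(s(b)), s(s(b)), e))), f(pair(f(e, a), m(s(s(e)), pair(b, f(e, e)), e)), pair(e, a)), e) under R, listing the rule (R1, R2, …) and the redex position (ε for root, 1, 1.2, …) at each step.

b

1. m(s(s(m(s(s(b)), s(s(b)), e))), f(pair(f(e, a), m(s(s(e)), pair(b, f(e, e)), e)), pair(e, a)), e)  →  f(pair(f(e, a), m(s(s(e)), pair(b, f(e, e)), e)), pair(e, a))   [R6 at ε]
2. f(pair(f(e, a), m(s(s(e)), pair(b, f(e, e)), e)), pair(e, a))  →  f(pair(a, m(s(s(e)), pair(b, f(e, e)), e)), pair(e, a))   [R8 at 1.1]
3. f(pair(a, m(s(s(e)), pair(b, f(e, e)), e)), pair(e, a))  →  f(pair(a, pair(b, f(e, e))), pair(e, a))   [R6 at 1.2]
4. f(pair(a, pair(b, f(e, e))), pair(e, a))  →  f(pair(a, pair(b, e)), pair(e, a))   [R8 at 1.2.2]
5. f(pair(a, pair(b, e)), pair(e, a))  →  b   [R3 at ε]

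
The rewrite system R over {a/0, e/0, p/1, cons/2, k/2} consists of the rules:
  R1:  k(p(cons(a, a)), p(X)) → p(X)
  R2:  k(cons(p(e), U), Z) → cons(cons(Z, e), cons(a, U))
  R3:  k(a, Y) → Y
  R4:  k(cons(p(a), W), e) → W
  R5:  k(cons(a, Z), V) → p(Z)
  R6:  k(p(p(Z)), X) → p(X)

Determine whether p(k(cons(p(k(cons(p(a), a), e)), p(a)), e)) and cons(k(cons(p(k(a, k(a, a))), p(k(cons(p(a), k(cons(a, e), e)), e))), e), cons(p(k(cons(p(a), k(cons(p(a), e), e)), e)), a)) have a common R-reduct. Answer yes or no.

Reduce t₁ = p(k(cons(p(k(cons(p(a), a), e)), p(a)), e)):
1. p(k(cons(p(k(cons(p(a), a), e)), p(a)), e))  →  p(k(cons(p(a), p(a)), e))   [R4 at 1.1.1.1]
2. p(k(cons(p(a), p(a)), e))  →  p(p(a))   [R4 at 1]

Reduce t₂ = cons(k(cons(p(k(a, k(a, a))), p(k(cons(p(a), k(cons(a, e), e)), e))), e), cons(p(k(cons(p(a), k(cons(p(a), e), e)), e)), a)):
1. cons(k(cons(p(k(a, k(a, a))), p(k(cons(p(a), k(cons(a, e), e)), e))), e), cons(p(k(cons(p(a), k(cons(p(a), e), e)), e)), a))  →  cons(k(cons(p(k(a, a)), p(k(cons(p(a), k(cons(a, e), e)), e))), e), cons(p(k(cons(p(a), k(cons(p(a), e), e)), e)), a))   [R3 at 1.1.1.1]
2. cons(k(cons(p(k(a, a)), p(k(cons(p(a), k(cons(a, e), e)), e))), e), cons(p(k(cons(p(a), k(cons(p(a), e), e)), e)), a))  →  cons(k(cons(p(a), p(k(cons(p(a), k(cons(a, e), e)), e))), e), cons(p(k(cons(p(a), k(cons(p(a), e), e)), e)), a))   [R3 at 1.1.1.1]
3. cons(k(cons(p(a), p(k(cons(p(a), k(cons(a, e), e)), e))), e), cons(p(k(cons(p(a), k(cons(p(a), e), e)), e)), a))  →  cons(p(k(cons(p(a), k(cons(a, e), e)), e)), cons(p(k(cons(p(a), k(cons(p(a), e), e)), e)), a))   [R4 at 1]
4. cons(p(k(cons(p(a), k(cons(a, e), e)), e)), cons(p(k(cons(p(a), k(cons(p(a), e), e)), e)), a))  →  cons(p(k(cons(a, e), e)), cons(p(k(cons(p(a), k(cons(p(a), e), e)), e)), a))   [R4 at 1.1]
5. cons(p(k(cons(a, e), e)), cons(p(k(cons(p(a), k(cons(p(a), e), e)), e)), a))  →  cons(p(p(e)), cons(p(k(cons(p(a), k(cons(p(a), e), e)), e)), a))   [R5 at 1.1]
6. cons(p(p(e)), cons(p(k(cons(p(a), k(cons(p(a), e), e)), e)), a))  →  cons(p(p(e)), cons(p(k(cons(p(a), e), e)), a))   [R4 at 2.1.1]
7. cons(p(p(e)), cons(p(k(cons(p(a), e), e)), a))  →  cons(p(p(e)), cons(p(e), a))   [R4 at 2.1.1]

no — NF(t₁) = p(p(a)), NF(t₂) = cons(p(p(e)), cons(p(e), a))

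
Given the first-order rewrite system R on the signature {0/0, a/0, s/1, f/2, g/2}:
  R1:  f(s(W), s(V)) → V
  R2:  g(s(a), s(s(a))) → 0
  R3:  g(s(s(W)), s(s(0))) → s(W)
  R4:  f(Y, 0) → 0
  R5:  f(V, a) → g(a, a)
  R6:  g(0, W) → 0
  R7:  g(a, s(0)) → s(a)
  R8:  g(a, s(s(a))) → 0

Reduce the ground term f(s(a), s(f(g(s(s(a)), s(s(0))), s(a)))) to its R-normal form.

1. f(s(a), s(f(g(s(s(a)), s(s(0))), s(a))))  →  f(g(s(s(a)), s(s(0))), s(a))   [R1 at ε]
2. f(g(s(s(a)), s(s(0))), s(a))  →  f(s(a), s(a))   [R3 at 1]
3. f(s(a), s(a))  →  a   [R1 at ε]

a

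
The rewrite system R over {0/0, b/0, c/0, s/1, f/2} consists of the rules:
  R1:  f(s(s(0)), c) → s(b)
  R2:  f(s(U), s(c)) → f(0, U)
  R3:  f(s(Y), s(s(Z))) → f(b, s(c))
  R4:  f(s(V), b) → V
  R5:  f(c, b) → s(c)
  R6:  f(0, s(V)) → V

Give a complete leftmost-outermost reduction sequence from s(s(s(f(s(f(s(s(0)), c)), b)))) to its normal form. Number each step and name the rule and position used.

s(s(s(s(b))))

1. s(s(s(f(s(f(s(s(0)), c)), b))))  →  s(s(s(f(s(s(0)), c))))   [R4 at 1.1.1]
2. s(s(s(f(s(s(0)), c))))  →  s(s(s(s(b))))   [R1 at 1.1.1]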